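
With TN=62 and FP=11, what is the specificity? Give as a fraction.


Specificity = TN / (TN + FP) = 62 / 73 = 62/73.

62/73


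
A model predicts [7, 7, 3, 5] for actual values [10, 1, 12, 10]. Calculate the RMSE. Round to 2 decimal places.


MSE = 37.7500. RMSE = sqrt(37.7500) = 6.14.

6.14


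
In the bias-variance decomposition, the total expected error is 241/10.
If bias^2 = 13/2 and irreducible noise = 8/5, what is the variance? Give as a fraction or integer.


Total error = bias^2 + variance + irreducible noise. So variance = 241/10 - 13/2 - 8/5 = 16.

16


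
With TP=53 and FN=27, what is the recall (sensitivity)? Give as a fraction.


Recall = TP / (TP + FN) = 53 / 80 = 53/80.

53/80


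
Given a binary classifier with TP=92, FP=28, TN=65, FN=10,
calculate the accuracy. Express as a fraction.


Accuracy = (TP + TN) / (TP + TN + FP + FN) = (92 + 65) / 195 = 157/195.

157/195


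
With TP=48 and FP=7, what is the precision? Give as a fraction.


Precision = TP / (TP + FP) = 48 / 55 = 48/55.

48/55


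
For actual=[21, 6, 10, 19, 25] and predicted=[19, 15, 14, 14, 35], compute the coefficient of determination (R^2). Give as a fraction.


Mean(y) = 81/5. SS_res = 226. SS_tot = 1254/5. R^2 = 1 - 226/(1254/5) = 62/627.

62/627


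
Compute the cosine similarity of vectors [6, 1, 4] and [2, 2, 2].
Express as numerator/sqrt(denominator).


dot = 22. |a|^2 = 53, |b|^2 = 12. cos = 22/sqrt(636).

22/sqrt(636)


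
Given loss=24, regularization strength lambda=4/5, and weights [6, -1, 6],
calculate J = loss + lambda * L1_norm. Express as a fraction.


L1 norm = sum(|w|) = 13. J = 24 + 4/5 * 13 = 172/5.

172/5


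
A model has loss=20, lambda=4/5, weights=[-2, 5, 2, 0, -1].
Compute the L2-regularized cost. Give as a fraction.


L2 sq norm = sum(w^2) = 34. J = 20 + 4/5 * 34 = 236/5.

236/5


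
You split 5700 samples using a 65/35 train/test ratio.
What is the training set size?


Test set = 5700 * 35% = 1995. Training set = 5700 - 1995 = 3705.

3705


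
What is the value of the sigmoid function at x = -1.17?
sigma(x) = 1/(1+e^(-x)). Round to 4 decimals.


sigma(-1.17) = 1/(1+e^(1.17)) = 1/(1+3.221993) = 1/4.221993 = 0.2369.

0.2369


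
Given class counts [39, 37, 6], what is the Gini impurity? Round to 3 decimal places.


Total = 82. Proportions: 39/82, 37/82, 6/82. sum(p_i^2) = 0.4352. Gini = 1 - 0.4352 = 0.5648, which rounds to 0.565.

0.565


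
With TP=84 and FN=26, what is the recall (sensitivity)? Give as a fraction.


Recall = TP / (TP + FN) = 84 / 110 = 42/55.

42/55


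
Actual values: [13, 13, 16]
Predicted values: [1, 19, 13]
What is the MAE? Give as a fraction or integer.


MAE = (1/3) * (|13-1|=12 + |13-19|=6 + |16-13|=3). Sum = 21. MAE = 7.

7


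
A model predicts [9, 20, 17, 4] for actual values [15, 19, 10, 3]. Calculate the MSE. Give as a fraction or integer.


MSE = (1/4) * ((15-9)^2=36 + (19-20)^2=1 + (10-17)^2=49 + (3-4)^2=1). Sum = 87. MSE = 87/4.

87/4


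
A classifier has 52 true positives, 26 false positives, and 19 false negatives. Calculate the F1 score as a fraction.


Precision = 52/78 = 2/3. Recall = 52/71 = 52/71. F1 = 2*P*R/(P+R) = 104/149.

104/149


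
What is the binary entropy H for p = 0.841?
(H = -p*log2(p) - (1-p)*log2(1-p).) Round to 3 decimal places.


H = -0.841*log2(0.841) - 0.159*log2(0.159) = 0.632.

0.632


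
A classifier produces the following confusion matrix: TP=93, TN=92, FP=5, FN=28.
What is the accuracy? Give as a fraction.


Accuracy = (TP + TN) / (TP + TN + FP + FN) = (93 + 92) / 218 = 185/218.

185/218


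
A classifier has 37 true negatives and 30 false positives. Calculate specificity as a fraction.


Specificity = TN / (TN + FP) = 37 / 67 = 37/67.

37/67


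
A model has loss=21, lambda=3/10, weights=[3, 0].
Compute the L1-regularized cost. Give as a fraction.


L1 norm = sum(|w|) = 3. J = 21 + 3/10 * 3 = 219/10.

219/10


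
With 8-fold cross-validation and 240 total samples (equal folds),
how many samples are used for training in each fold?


Each validation fold has 240/8 = 30 samples. Training set = 240 - 30 = 210.

210


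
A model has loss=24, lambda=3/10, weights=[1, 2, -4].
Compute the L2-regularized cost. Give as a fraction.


L2 sq norm = sum(w^2) = 21. J = 24 + 3/10 * 21 = 303/10.

303/10


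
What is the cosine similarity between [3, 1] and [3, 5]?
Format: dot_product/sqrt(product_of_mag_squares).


dot = 14. |a|^2 = 10, |b|^2 = 34. cos = 14/sqrt(340).

14/sqrt(340)


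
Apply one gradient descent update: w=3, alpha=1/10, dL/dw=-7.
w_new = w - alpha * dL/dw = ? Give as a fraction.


w_new = 3 - 1/10 * -7 = 3 - -7/10 = 37/10.

37/10


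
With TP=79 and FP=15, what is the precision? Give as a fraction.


Precision = TP / (TP + FP) = 79 / 94 = 79/94.

79/94


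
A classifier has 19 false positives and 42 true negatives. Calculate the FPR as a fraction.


FPR = FP / (FP + TN) = 19 / 61 = 19/61.

19/61


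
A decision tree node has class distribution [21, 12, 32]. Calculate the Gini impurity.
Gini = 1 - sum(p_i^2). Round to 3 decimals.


Total = 65. Proportions: 21/65, 12/65, 32/65. sum(p_i^2) = 0.3808. Gini = 1 - 0.3808 = 0.6192, which rounds to 0.619.

0.619


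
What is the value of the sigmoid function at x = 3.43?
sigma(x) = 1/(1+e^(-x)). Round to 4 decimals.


sigma(3.43) = 1/(1+e^(-3.43)) = 1/(1+0.032387) = 1/1.032387 = 0.9686.

0.9686


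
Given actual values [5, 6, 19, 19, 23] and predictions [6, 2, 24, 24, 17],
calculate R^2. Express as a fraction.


Mean(y) = 72/5. SS_res = 103. SS_tot = 1376/5. R^2 = 1 - 103/(1376/5) = 861/1376.

861/1376


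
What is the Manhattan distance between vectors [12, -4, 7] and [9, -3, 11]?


d = sum of absolute differences: |12-9|=3 + |-4--3|=1 + |7-11|=4 = 8.

8


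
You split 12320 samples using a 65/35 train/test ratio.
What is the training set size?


Test set = 12320 * 35% = 4312. Training set = 12320 - 4312 = 8008.

8008


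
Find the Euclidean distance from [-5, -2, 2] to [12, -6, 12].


d = sqrt(sum of squared differences). (-5-12)^2=289, (-2--6)^2=16, (2-12)^2=100. Sum = 405.

sqrt(405)


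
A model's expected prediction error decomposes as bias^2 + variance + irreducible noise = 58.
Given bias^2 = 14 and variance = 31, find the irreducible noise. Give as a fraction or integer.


Total error = bias^2 + variance + irreducible noise. So irreducible noise = 58 - 14 - 31 = 13.

13


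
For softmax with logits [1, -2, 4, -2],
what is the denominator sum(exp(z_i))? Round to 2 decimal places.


Denom = e^1=2.7183 + e^-2=0.1353 + e^4=54.5982 + e^-2=0.1353. Sum = 57.5871, which rounds to 57.59.

57.59


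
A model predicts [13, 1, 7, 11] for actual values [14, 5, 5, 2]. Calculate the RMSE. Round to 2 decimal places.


MSE = 25.5000. RMSE = sqrt(25.5000) = 5.05.

5.05


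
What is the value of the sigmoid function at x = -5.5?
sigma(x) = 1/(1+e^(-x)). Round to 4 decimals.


sigma(-5.5) = 1/(1+e^(5.5)) = 1/(1+244.691932) = 1/245.691932 = 0.0041.

0.0041


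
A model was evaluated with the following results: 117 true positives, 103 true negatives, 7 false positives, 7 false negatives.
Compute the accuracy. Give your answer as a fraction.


Accuracy = (TP + TN) / (TP + TN + FP + FN) = (117 + 103) / 234 = 110/117.

110/117


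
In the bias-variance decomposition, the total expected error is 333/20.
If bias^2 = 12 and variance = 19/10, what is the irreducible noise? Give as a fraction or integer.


Total error = bias^2 + variance + irreducible noise. So irreducible noise = 333/20 - 12 - 19/10 = 11/4.

11/4


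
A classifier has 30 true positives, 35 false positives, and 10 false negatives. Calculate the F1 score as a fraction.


Precision = 30/65 = 6/13. Recall = 30/40 = 3/4. F1 = 2*P*R/(P+R) = 4/7.

4/7


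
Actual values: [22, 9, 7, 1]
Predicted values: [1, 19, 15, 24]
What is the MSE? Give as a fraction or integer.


MSE = (1/4) * ((22-1)^2=441 + (9-19)^2=100 + (7-15)^2=64 + (1-24)^2=529). Sum = 1134. MSE = 567/2.

567/2


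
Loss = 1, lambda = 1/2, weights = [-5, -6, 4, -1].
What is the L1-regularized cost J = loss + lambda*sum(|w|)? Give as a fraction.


L1 norm = sum(|w|) = 16. J = 1 + 1/2 * 16 = 9.

9


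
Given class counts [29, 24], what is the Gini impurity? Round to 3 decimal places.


Total = 53. Proportions: 29/53, 24/53. sum(p_i^2) = 0.5044. Gini = 1 - 0.5044 = 0.4956, which rounds to 0.496.

0.496


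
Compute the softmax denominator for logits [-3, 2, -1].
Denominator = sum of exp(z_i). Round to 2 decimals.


Denom = e^-3=0.0498 + e^2=7.3891 + e^-1=0.3679. Sum = 7.8068, which rounds to 7.81.

7.81


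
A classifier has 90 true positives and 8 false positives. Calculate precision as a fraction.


Precision = TP / (TP + FP) = 90 / 98 = 45/49.

45/49


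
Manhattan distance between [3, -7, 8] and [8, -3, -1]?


d = sum of absolute differences: |3-8|=5 + |-7--3|=4 + |8--1|=9 = 18.

18


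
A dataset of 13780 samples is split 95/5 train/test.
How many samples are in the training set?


Test set = 13780 * 5% = 689. Training set = 13780 - 689 = 13091.

13091


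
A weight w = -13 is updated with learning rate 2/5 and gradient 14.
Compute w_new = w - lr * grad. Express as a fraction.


w_new = -13 - 2/5 * 14 = -13 - 28/5 = -93/5.

-93/5


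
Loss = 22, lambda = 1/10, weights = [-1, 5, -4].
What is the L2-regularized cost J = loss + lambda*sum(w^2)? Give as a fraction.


L2 sq norm = sum(w^2) = 42. J = 22 + 1/10 * 42 = 131/5.

131/5


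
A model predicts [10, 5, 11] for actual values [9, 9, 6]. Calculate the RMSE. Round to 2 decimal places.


MSE = 14.0000. RMSE = sqrt(14.0000) = 3.74.

3.74


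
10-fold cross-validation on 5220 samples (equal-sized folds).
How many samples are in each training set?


Each validation fold has 5220/10 = 522 samples. Training set = 5220 - 522 = 4698.

4698


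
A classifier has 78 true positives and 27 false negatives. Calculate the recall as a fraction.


Recall = TP / (TP + FN) = 78 / 105 = 26/35.

26/35


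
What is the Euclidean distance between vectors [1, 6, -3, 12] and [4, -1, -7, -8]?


d = sqrt(sum of squared differences). (1-4)^2=9, (6--1)^2=49, (-3--7)^2=16, (12--8)^2=400. Sum = 474.

sqrt(474)


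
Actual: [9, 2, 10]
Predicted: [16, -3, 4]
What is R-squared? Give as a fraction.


Mean(y) = 7. SS_res = 110. SS_tot = 38. R^2 = 1 - 110/(38) = -36/19.

-36/19


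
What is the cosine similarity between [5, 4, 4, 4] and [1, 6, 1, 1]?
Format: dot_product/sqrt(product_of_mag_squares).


dot = 37. |a|^2 = 73, |b|^2 = 39. cos = 37/sqrt(2847).

37/sqrt(2847)


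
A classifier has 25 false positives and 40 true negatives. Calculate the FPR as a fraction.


FPR = FP / (FP + TN) = 25 / 65 = 5/13.

5/13


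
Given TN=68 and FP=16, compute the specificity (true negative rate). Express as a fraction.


Specificity = TN / (TN + FP) = 68 / 84 = 17/21.

17/21


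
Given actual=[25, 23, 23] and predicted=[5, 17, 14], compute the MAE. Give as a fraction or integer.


MAE = (1/3) * (|25-5|=20 + |23-17|=6 + |23-14|=9). Sum = 35. MAE = 35/3.

35/3


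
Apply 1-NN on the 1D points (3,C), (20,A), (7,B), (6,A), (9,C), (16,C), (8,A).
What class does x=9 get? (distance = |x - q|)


Distances: |3-9|=6, |20-9|=11, |7-9|=2, |6-9|=3, |9-9|=0, |16-9|=7, |8-9|=1. 1 nearest: (9,C). Counts: {'C': 1}. Majority class: C.

C


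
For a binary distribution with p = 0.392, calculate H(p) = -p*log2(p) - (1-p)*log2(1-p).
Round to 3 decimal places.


H = -0.392*log2(0.392) - 0.608*log2(0.608) = 0.966.

0.966


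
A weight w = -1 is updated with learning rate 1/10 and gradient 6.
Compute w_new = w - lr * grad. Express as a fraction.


w_new = -1 - 1/10 * 6 = -1 - 3/5 = -8/5.

-8/5


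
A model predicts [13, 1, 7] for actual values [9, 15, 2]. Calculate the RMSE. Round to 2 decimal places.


MSE = 79.0000. RMSE = sqrt(79.0000) = 8.89.

8.89


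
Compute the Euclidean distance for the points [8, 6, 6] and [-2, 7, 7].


d = sqrt(sum of squared differences). (8--2)^2=100, (6-7)^2=1, (6-7)^2=1. Sum = 102.

sqrt(102)


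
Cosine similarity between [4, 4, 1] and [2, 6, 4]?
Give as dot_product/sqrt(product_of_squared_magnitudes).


dot = 36. |a|^2 = 33, |b|^2 = 56. cos = 36/sqrt(1848).

36/sqrt(1848)


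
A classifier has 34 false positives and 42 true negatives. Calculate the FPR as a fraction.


FPR = FP / (FP + TN) = 34 / 76 = 17/38.

17/38


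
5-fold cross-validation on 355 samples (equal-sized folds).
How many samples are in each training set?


Each validation fold has 355/5 = 71 samples. Training set = 355 - 71 = 284.

284


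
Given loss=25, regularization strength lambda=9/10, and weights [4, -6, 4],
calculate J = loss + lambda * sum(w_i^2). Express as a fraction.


L2 sq norm = sum(w^2) = 68. J = 25 + 9/10 * 68 = 431/5.

431/5


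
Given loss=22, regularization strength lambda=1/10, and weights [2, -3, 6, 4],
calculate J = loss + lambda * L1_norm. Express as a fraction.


L1 norm = sum(|w|) = 15. J = 22 + 1/10 * 15 = 47/2.

47/2


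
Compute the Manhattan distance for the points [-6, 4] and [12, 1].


d = sum of absolute differences: |-6-12|=18 + |4-1|=3 = 21.

21


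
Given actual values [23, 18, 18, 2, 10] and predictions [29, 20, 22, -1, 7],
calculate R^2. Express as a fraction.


Mean(y) = 71/5. SS_res = 74. SS_tot = 1364/5. R^2 = 1 - 74/(1364/5) = 497/682.

497/682


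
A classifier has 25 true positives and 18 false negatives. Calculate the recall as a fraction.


Recall = TP / (TP + FN) = 25 / 43 = 25/43.

25/43


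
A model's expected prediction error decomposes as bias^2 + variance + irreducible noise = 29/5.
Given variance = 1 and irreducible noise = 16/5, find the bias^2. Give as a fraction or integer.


Total error = bias^2 + variance + irreducible noise. So bias^2 = 29/5 - 1 - 16/5 = 8/5.

8/5


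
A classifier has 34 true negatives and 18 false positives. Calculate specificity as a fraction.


Specificity = TN / (TN + FP) = 34 / 52 = 17/26.

17/26


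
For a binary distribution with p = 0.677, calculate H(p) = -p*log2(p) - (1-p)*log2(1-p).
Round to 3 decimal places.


H = -0.677*log2(0.677) - 0.323*log2(0.323) = 0.908.

0.908


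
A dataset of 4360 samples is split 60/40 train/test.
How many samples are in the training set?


Test set = 4360 * 40% = 1744. Training set = 4360 - 1744 = 2616.

2616


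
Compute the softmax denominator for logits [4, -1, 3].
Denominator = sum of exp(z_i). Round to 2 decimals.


Denom = e^4=54.5982 + e^-1=0.3679 + e^3=20.0855. Sum = 75.0516, which rounds to 75.05.

75.05


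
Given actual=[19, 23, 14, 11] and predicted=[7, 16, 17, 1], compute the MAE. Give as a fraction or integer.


MAE = (1/4) * (|19-7|=12 + |23-16|=7 + |14-17|=3 + |11-1|=10). Sum = 32. MAE = 8.

8


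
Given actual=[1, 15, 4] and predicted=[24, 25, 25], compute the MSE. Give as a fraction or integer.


MSE = (1/3) * ((1-24)^2=529 + (15-25)^2=100 + (4-25)^2=441). Sum = 1070. MSE = 1070/3.

1070/3


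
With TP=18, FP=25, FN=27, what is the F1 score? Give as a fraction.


Precision = 18/43 = 18/43. Recall = 18/45 = 2/5. F1 = 2*P*R/(P+R) = 9/22.

9/22


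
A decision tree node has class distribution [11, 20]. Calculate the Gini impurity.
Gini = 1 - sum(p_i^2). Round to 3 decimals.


Total = 31. Proportions: 11/31, 20/31. sum(p_i^2) = 0.5421. Gini = 1 - 0.5421 = 0.4579, which rounds to 0.458.

0.458


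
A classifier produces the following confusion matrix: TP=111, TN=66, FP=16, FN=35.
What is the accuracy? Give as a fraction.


Accuracy = (TP + TN) / (TP + TN + FP + FN) = (111 + 66) / 228 = 59/76.

59/76


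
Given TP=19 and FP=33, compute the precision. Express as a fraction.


Precision = TP / (TP + FP) = 19 / 52 = 19/52.

19/52


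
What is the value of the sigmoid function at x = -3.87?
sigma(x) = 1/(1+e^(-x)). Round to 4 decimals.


sigma(-3.87) = 1/(1+e^(3.87)) = 1/(1+47.942386) = 1/48.942386 = 0.0204.

0.0204


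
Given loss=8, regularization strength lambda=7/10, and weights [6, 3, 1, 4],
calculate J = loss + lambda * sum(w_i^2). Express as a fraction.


L2 sq norm = sum(w^2) = 62. J = 8 + 7/10 * 62 = 257/5.

257/5


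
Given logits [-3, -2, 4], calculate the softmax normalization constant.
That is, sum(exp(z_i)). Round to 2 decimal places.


Denom = e^-3=0.0498 + e^-2=0.1353 + e^4=54.5982. Sum = 54.7833, which rounds to 54.78.

54.78


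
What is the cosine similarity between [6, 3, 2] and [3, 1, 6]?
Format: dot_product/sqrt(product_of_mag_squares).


dot = 33. |a|^2 = 49, |b|^2 = 46. cos = 33/sqrt(2254).

33/sqrt(2254)


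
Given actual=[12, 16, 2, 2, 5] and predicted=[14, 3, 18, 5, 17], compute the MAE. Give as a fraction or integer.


MAE = (1/5) * (|12-14|=2 + |16-3|=13 + |2-18|=16 + |2-5|=3 + |5-17|=12). Sum = 46. MAE = 46/5.

46/5


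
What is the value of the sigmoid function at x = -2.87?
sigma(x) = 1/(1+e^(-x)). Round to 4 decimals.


sigma(-2.87) = 1/(1+e^(2.87)) = 1/(1+17.637018) = 1/18.637018 = 0.0537.

0.0537


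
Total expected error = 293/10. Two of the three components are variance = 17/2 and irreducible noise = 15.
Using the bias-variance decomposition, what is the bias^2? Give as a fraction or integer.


Total error = bias^2 + variance + irreducible noise. So bias^2 = 293/10 - 17/2 - 15 = 29/5.

29/5


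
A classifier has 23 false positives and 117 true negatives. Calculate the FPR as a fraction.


FPR = FP / (FP + TN) = 23 / 140 = 23/140.

23/140


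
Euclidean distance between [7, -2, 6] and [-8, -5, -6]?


d = sqrt(sum of squared differences). (7--8)^2=225, (-2--5)^2=9, (6--6)^2=144. Sum = 378.

sqrt(378)


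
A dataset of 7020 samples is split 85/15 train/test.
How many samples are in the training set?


Test set = 7020 * 15% = 1053. Training set = 7020 - 1053 = 5967.

5967


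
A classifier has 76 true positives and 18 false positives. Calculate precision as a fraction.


Precision = TP / (TP + FP) = 76 / 94 = 38/47.

38/47


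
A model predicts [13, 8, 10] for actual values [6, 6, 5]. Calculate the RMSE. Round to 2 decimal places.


MSE = 26.0000. RMSE = sqrt(26.0000) = 5.10.

5.10


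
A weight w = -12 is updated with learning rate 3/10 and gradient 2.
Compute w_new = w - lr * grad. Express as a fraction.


w_new = -12 - 3/10 * 2 = -12 - 3/5 = -63/5.

-63/5


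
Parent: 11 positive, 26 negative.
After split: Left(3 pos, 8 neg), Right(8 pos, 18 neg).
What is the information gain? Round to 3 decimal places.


H(parent) = 0.8780. H(left) = 0.8454, H(right) = 0.8905. Weighted = (11/37)*0.8454 + (26/37)*0.8905 = 0.8771. IG = 0.8780 - 0.8771 = 0.0009, which rounds to 0.001.

0.001


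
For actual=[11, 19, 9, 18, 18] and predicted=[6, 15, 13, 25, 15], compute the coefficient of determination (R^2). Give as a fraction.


Mean(y) = 15. SS_res = 115. SS_tot = 86. R^2 = 1 - 115/(86) = -29/86.

-29/86


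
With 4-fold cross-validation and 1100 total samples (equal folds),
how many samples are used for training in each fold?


Each validation fold has 1100/4 = 275 samples. Training set = 1100 - 275 = 825.

825


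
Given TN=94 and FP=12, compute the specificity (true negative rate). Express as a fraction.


Specificity = TN / (TN + FP) = 94 / 106 = 47/53.

47/53


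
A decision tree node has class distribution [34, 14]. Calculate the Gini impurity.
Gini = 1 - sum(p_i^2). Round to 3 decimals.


Total = 48. Proportions: 34/48, 14/48. sum(p_i^2) = 0.5868. Gini = 1 - 0.5868 = 0.4132, which rounds to 0.413.

0.413


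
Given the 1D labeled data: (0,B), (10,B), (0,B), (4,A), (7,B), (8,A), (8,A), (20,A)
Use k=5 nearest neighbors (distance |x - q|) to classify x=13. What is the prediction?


Distances: |0-13|=13, |10-13|=3, |0-13|=13, |4-13|=9, |7-13|=6, |8-13|=5, |8-13|=5, |20-13|=7. 5 nearest: (10,B), (8,A), (8,A), (7,B), (20,A). Counts: {'B': 2, 'A': 3}. Majority class: A.

A


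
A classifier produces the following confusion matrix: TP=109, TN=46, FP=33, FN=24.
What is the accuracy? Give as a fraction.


Accuracy = (TP + TN) / (TP + TN + FP + FN) = (109 + 46) / 212 = 155/212.

155/212


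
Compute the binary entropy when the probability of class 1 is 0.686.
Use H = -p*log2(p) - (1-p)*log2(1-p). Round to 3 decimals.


H = -0.686*log2(0.686) - 0.314*log2(0.314) = 0.898.

0.898


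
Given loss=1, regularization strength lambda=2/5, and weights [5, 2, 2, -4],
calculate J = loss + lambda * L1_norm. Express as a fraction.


L1 norm = sum(|w|) = 13. J = 1 + 2/5 * 13 = 31/5.

31/5


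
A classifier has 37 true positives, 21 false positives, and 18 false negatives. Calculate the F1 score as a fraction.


Precision = 37/58 = 37/58. Recall = 37/55 = 37/55. F1 = 2*P*R/(P+R) = 74/113.

74/113


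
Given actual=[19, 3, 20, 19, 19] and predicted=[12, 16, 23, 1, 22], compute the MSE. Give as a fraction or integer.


MSE = (1/5) * ((19-12)^2=49 + (3-16)^2=169 + (20-23)^2=9 + (19-1)^2=324 + (19-22)^2=9). Sum = 560. MSE = 112.

112


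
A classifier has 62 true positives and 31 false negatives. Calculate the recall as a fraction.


Recall = TP / (TP + FN) = 62 / 93 = 2/3.

2/3


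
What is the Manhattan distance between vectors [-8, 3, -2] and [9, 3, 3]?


d = sum of absolute differences: |-8-9|=17 + |3-3|=0 + |-2-3|=5 = 22.

22


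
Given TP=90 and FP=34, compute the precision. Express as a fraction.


Precision = TP / (TP + FP) = 90 / 124 = 45/62.

45/62


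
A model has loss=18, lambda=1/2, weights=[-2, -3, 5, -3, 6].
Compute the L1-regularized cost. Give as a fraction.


L1 norm = sum(|w|) = 19. J = 18 + 1/2 * 19 = 55/2.

55/2


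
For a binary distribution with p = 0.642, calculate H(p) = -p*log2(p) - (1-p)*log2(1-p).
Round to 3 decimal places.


H = -0.642*log2(0.642) - 0.358*log2(0.358) = 0.941.

0.941


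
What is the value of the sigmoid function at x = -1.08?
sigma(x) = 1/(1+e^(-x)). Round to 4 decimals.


sigma(-1.08) = 1/(1+e^(1.08)) = 1/(1+2.944680) = 1/3.944680 = 0.2535.

0.2535


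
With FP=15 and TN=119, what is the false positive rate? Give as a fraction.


FPR = FP / (FP + TN) = 15 / 134 = 15/134.

15/134


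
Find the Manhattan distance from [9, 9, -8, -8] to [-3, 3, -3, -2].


d = sum of absolute differences: |9--3|=12 + |9-3|=6 + |-8--3|=5 + |-8--2|=6 = 29.

29


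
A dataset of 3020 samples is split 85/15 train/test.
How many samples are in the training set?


Test set = 3020 * 15% = 453. Training set = 3020 - 453 = 2567.

2567


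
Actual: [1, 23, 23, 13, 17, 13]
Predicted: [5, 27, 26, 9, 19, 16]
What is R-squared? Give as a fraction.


Mean(y) = 15. SS_res = 70. SS_tot = 336. R^2 = 1 - 70/(336) = 19/24.

19/24


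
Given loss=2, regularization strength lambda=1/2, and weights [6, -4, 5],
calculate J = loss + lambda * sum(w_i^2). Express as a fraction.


L2 sq norm = sum(w^2) = 77. J = 2 + 1/2 * 77 = 81/2.

81/2


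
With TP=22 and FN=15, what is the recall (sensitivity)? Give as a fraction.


Recall = TP / (TP + FN) = 22 / 37 = 22/37.

22/37


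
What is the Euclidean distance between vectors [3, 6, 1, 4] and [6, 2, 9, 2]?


d = sqrt(sum of squared differences). (3-6)^2=9, (6-2)^2=16, (1-9)^2=64, (4-2)^2=4. Sum = 93.

sqrt(93)


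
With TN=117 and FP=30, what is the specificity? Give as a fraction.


Specificity = TN / (TN + FP) = 117 / 147 = 39/49.

39/49


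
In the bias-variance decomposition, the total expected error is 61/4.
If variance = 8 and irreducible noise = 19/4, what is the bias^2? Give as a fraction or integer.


Total error = bias^2 + variance + irreducible noise. So bias^2 = 61/4 - 8 - 19/4 = 5/2.

5/2


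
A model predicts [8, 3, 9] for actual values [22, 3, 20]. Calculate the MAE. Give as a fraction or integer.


MAE = (1/3) * (|22-8|=14 + |3-3|=0 + |20-9|=11). Sum = 25. MAE = 25/3.

25/3


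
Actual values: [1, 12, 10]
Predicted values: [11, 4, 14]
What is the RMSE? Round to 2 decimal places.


MSE = 60.0000. RMSE = sqrt(60.0000) = 7.75.

7.75


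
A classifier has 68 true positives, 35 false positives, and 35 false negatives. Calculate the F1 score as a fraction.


Precision = 68/103 = 68/103. Recall = 68/103 = 68/103. F1 = 2*P*R/(P+R) = 68/103.

68/103


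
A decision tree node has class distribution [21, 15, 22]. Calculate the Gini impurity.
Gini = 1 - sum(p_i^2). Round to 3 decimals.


Total = 58. Proportions: 21/58, 15/58, 22/58. sum(p_i^2) = 0.3419. Gini = 1 - 0.3419 = 0.6581, which rounds to 0.658.

0.658


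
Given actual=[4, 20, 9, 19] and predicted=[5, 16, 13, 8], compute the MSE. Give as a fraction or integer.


MSE = (1/4) * ((4-5)^2=1 + (20-16)^2=16 + (9-13)^2=16 + (19-8)^2=121). Sum = 154. MSE = 77/2.

77/2


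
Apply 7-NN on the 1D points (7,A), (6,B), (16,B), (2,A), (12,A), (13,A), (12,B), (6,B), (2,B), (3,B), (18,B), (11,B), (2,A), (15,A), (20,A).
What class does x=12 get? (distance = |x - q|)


Distances: |7-12|=5, |6-12|=6, |16-12|=4, |2-12|=10, |12-12|=0, |13-12|=1, |12-12|=0, |6-12|=6, |2-12|=10, |3-12|=9, |18-12|=6, |11-12|=1, |2-12|=10, |15-12|=3, |20-12|=8. 7 nearest: (12,A), (12,B), (13,A), (11,B), (15,A), (16,B), (7,A). Counts: {'A': 4, 'B': 3}. Majority class: A.

A


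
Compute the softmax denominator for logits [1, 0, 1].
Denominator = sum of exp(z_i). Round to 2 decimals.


Denom = e^1=2.7183 + e^0=1.0000 + e^1=2.7183. Sum = 6.4366, which rounds to 6.44.

6.44


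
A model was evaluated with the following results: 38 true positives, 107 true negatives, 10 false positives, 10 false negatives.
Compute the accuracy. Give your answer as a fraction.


Accuracy = (TP + TN) / (TP + TN + FP + FN) = (38 + 107) / 165 = 29/33.

29/33


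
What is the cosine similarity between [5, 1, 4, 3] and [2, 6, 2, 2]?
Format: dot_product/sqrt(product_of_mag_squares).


dot = 30. |a|^2 = 51, |b|^2 = 48. cos = 30/sqrt(2448).

30/sqrt(2448)


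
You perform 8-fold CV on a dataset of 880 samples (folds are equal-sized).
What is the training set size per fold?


Each validation fold has 880/8 = 110 samples. Training set = 880 - 110 = 770.

770


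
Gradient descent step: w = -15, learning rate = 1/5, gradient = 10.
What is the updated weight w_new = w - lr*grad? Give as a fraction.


w_new = -15 - 1/5 * 10 = -15 - 2 = -17.

-17


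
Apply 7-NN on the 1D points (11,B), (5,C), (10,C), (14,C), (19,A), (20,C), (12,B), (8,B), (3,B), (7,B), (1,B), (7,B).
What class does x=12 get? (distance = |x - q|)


Distances: |11-12|=1, |5-12|=7, |10-12|=2, |14-12|=2, |19-12|=7, |20-12|=8, |12-12|=0, |8-12|=4, |3-12|=9, |7-12|=5, |1-12|=11, |7-12|=5. 7 nearest: (12,B), (11,B), (10,C), (14,C), (8,B), (7,B), (7,B). Counts: {'B': 5, 'C': 2}. Majority class: B.

B


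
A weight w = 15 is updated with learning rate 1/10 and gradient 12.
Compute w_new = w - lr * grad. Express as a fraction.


w_new = 15 - 1/10 * 12 = 15 - 6/5 = 69/5.

69/5


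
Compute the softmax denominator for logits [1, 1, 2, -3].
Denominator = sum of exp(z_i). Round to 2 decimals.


Denom = e^1=2.7183 + e^1=2.7183 + e^2=7.3891 + e^-3=0.0498. Sum = 12.8755, which rounds to 12.88.

12.88


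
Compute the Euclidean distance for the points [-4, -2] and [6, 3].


d = sqrt(sum of squared differences). (-4-6)^2=100, (-2-3)^2=25. Sum = 125.

sqrt(125)


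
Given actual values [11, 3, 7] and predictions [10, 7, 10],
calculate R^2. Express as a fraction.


Mean(y) = 7. SS_res = 26. SS_tot = 32. R^2 = 1 - 26/(32) = 3/16.

3/16


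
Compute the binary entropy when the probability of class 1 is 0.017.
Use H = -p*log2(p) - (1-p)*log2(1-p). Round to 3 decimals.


H = -0.017*log2(0.017) - 0.983*log2(0.983) = 0.124.

0.124


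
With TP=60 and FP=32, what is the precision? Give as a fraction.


Precision = TP / (TP + FP) = 60 / 92 = 15/23.

15/23


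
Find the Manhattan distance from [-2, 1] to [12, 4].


d = sum of absolute differences: |-2-12|=14 + |1-4|=3 = 17.

17


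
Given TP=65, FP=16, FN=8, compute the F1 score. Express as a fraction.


Precision = 65/81 = 65/81. Recall = 65/73 = 65/73. F1 = 2*P*R/(P+R) = 65/77.

65/77


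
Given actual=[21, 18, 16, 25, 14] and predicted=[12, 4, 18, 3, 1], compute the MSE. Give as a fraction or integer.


MSE = (1/5) * ((21-12)^2=81 + (18-4)^2=196 + (16-18)^2=4 + (25-3)^2=484 + (14-1)^2=169). Sum = 934. MSE = 934/5.

934/5


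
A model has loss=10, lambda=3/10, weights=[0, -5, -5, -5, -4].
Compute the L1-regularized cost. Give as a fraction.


L1 norm = sum(|w|) = 19. J = 10 + 3/10 * 19 = 157/10.

157/10


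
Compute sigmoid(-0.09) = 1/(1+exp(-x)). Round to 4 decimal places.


sigma(-0.09) = 1/(1+e^(0.09)) = 1/(1+1.094174) = 1/2.094174 = 0.4775.

0.4775


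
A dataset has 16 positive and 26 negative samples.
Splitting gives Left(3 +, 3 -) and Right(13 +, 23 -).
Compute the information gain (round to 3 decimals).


H(parent) = 0.9587. H(left) = 1.0000, H(right) = 0.9436. Weighted = (6/42)*1.0000 + (36/42)*0.9436 = 0.9517. IG = 0.9587 - 0.9517 = 0.0070, which rounds to 0.007.

0.007


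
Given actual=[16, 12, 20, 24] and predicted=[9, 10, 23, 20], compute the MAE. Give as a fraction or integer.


MAE = (1/4) * (|16-9|=7 + |12-10|=2 + |20-23|=3 + |24-20|=4). Sum = 16. MAE = 4.

4


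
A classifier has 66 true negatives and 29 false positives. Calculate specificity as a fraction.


Specificity = TN / (TN + FP) = 66 / 95 = 66/95.

66/95


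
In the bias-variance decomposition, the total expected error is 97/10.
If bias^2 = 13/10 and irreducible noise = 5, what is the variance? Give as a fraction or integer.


Total error = bias^2 + variance + irreducible noise. So variance = 97/10 - 13/10 - 5 = 17/5.

17/5


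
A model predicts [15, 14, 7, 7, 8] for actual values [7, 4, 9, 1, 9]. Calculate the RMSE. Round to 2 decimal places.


MSE = 41.0000. RMSE = sqrt(41.0000) = 6.40.

6.40


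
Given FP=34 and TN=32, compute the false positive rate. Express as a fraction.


FPR = FP / (FP + TN) = 34 / 66 = 17/33.

17/33


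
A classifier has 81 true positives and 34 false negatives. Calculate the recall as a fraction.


Recall = TP / (TP + FN) = 81 / 115 = 81/115.

81/115


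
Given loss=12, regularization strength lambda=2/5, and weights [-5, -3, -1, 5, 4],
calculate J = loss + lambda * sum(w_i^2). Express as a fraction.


L2 sq norm = sum(w^2) = 76. J = 12 + 2/5 * 76 = 212/5.

212/5


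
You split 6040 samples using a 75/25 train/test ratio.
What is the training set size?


Test set = 6040 * 25% = 1510. Training set = 6040 - 1510 = 4530.

4530


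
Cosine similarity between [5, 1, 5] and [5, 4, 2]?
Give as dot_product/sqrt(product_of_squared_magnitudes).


dot = 39. |a|^2 = 51, |b|^2 = 45. cos = 39/sqrt(2295).

39/sqrt(2295)


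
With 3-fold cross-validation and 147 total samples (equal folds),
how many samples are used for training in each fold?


Each validation fold has 147/3 = 49 samples. Training set = 147 - 49 = 98.

98


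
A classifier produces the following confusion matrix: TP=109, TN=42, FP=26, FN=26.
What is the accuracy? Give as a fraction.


Accuracy = (TP + TN) / (TP + TN + FP + FN) = (109 + 42) / 203 = 151/203.

151/203


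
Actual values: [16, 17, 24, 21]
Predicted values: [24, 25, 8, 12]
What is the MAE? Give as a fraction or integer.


MAE = (1/4) * (|16-24|=8 + |17-25|=8 + |24-8|=16 + |21-12|=9). Sum = 41. MAE = 41/4.

41/4


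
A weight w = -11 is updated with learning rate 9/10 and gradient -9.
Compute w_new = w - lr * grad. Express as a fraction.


w_new = -11 - 9/10 * -9 = -11 - -81/10 = -29/10.

-29/10


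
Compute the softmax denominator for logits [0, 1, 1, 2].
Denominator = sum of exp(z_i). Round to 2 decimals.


Denom = e^0=1.0000 + e^1=2.7183 + e^1=2.7183 + e^2=7.3891. Sum = 13.8257, which rounds to 13.83.

13.83


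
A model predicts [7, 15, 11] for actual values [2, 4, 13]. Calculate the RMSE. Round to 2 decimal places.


MSE = 50.0000. RMSE = sqrt(50.0000) = 7.07.

7.07


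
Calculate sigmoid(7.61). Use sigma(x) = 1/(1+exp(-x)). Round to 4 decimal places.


sigma(7.61) = 1/(1+e^(-7.61)) = 1/(1+0.000495) = 1/1.000495 = 0.9995.

0.9995


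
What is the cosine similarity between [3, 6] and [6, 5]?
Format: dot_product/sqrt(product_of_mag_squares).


dot = 48. |a|^2 = 45, |b|^2 = 61. cos = 48/sqrt(2745).

48/sqrt(2745)


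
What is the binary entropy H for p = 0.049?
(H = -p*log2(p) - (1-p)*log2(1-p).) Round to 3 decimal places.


H = -0.049*log2(0.049) - 0.951*log2(0.951) = 0.282.

0.282


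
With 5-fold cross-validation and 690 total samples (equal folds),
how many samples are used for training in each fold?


Each validation fold has 690/5 = 138 samples. Training set = 690 - 138 = 552.

552


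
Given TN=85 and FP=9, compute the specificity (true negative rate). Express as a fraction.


Specificity = TN / (TN + FP) = 85 / 94 = 85/94.

85/94


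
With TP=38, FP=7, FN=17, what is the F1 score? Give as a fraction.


Precision = 38/45 = 38/45. Recall = 38/55 = 38/55. F1 = 2*P*R/(P+R) = 19/25.

19/25


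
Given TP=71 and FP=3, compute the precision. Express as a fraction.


Precision = TP / (TP + FP) = 71 / 74 = 71/74.

71/74


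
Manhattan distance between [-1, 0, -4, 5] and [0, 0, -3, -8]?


d = sum of absolute differences: |-1-0|=1 + |0-0|=0 + |-4--3|=1 + |5--8|=13 = 15.

15


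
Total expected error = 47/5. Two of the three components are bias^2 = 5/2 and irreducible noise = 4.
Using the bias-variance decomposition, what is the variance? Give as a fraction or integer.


Total error = bias^2 + variance + irreducible noise. So variance = 47/5 - 5/2 - 4 = 29/10.

29/10


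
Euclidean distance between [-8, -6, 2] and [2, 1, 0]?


d = sqrt(sum of squared differences). (-8-2)^2=100, (-6-1)^2=49, (2-0)^2=4. Sum = 153.

sqrt(153)


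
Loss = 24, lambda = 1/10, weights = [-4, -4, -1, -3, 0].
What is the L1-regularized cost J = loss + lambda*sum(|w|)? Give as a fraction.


L1 norm = sum(|w|) = 12. J = 24 + 1/10 * 12 = 126/5.

126/5


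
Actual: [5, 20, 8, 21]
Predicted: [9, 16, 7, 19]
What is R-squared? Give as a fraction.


Mean(y) = 27/2. SS_res = 37. SS_tot = 201. R^2 = 1 - 37/(201) = 164/201.

164/201


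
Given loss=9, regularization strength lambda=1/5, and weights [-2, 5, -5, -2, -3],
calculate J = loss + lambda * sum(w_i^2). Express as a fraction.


L2 sq norm = sum(w^2) = 67. J = 9 + 1/5 * 67 = 112/5.

112/5


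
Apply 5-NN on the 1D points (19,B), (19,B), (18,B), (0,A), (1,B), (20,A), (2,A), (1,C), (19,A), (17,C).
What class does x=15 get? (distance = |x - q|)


Distances: |19-15|=4, |19-15|=4, |18-15|=3, |0-15|=15, |1-15|=14, |20-15|=5, |2-15|=13, |1-15|=14, |19-15|=4, |17-15|=2. 5 nearest: (17,C), (18,B), (19,A), (19,B), (19,B). Counts: {'C': 1, 'B': 3, 'A': 1}. Majority class: B.

B


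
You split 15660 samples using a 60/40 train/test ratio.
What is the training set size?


Test set = 15660 * 40% = 6264. Training set = 15660 - 6264 = 9396.

9396


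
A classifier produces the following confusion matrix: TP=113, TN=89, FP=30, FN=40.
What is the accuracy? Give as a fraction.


Accuracy = (TP + TN) / (TP + TN + FP + FN) = (113 + 89) / 272 = 101/136.

101/136


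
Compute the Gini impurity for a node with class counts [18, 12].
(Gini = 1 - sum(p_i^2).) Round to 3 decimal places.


Total = 30. Proportions: 18/30, 12/30. sum(p_i^2) = 0.5200. Gini = 1 - 0.5200 = 0.4800, which rounds to 0.480.

0.480


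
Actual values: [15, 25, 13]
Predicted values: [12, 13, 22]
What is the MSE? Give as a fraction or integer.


MSE = (1/3) * ((15-12)^2=9 + (25-13)^2=144 + (13-22)^2=81). Sum = 234. MSE = 78.

78


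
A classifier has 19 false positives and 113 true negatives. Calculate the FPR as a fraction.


FPR = FP / (FP + TN) = 19 / 132 = 19/132.

19/132


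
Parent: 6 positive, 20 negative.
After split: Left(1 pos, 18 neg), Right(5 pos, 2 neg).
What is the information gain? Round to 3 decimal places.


H(parent) = 0.7793. H(left) = 0.2975, H(right) = 0.8631. Weighted = (19/26)*0.2975 + (7/26)*0.8631 = 0.4498. IG = 0.7793 - 0.4498 = 0.3295, which rounds to 0.330.

0.330


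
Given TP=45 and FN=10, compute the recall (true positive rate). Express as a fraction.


Recall = TP / (TP + FN) = 45 / 55 = 9/11.

9/11


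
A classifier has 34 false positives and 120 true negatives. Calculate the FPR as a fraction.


FPR = FP / (FP + TN) = 34 / 154 = 17/77.

17/77


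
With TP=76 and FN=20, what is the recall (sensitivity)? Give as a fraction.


Recall = TP / (TP + FN) = 76 / 96 = 19/24.

19/24


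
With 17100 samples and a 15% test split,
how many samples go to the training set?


Test set = 17100 * 15% = 2565. Training set = 17100 - 2565 = 14535.

14535


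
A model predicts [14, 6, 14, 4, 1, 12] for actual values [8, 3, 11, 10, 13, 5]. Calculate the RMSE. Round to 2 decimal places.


MSE = 47.1667. RMSE = sqrt(47.1667) = 6.87.

6.87


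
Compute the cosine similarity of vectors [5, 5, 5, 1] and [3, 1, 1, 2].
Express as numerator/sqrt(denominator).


dot = 27. |a|^2 = 76, |b|^2 = 15. cos = 27/sqrt(1140).

27/sqrt(1140)


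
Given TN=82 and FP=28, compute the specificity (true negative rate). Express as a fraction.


Specificity = TN / (TN + FP) = 82 / 110 = 41/55.

41/55


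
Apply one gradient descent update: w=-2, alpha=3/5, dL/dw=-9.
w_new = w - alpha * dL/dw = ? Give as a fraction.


w_new = -2 - 3/5 * -9 = -2 - -27/5 = 17/5.

17/5


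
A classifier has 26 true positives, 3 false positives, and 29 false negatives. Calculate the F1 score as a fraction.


Precision = 26/29 = 26/29. Recall = 26/55 = 26/55. F1 = 2*P*R/(P+R) = 13/21.

13/21


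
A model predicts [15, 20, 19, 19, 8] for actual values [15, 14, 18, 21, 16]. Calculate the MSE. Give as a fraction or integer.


MSE = (1/5) * ((15-15)^2=0 + (14-20)^2=36 + (18-19)^2=1 + (21-19)^2=4 + (16-8)^2=64). Sum = 105. MSE = 21.

21


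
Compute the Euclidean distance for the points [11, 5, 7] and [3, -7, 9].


d = sqrt(sum of squared differences). (11-3)^2=64, (5--7)^2=144, (7-9)^2=4. Sum = 212.

sqrt(212)


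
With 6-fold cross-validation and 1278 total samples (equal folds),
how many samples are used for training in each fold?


Each validation fold has 1278/6 = 213 samples. Training set = 1278 - 213 = 1065.

1065


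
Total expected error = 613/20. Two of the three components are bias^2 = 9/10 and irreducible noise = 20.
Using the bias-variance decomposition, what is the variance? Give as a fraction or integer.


Total error = bias^2 + variance + irreducible noise. So variance = 613/20 - 9/10 - 20 = 39/4.

39/4


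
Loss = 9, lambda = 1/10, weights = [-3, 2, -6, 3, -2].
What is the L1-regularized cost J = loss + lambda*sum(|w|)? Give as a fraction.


L1 norm = sum(|w|) = 16. J = 9 + 1/10 * 16 = 53/5.

53/5


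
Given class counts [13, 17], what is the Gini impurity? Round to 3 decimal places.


Total = 30. Proportions: 13/30, 17/30. sum(p_i^2) = 0.5089. Gini = 1 - 0.5089 = 0.4911, which rounds to 0.491.

0.491


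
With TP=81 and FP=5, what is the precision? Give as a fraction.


Precision = TP / (TP + FP) = 81 / 86 = 81/86.

81/86


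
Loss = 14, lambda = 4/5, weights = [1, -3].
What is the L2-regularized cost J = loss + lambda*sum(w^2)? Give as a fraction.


L2 sq norm = sum(w^2) = 10. J = 14 + 4/5 * 10 = 22.

22
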